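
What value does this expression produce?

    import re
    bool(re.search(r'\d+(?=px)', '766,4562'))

False

Lookahead/lookbehind check context without consuming it, so the matched span excludes the asserted characters.
`search` walks the string left to right and returns the first match it finds.
Here the pattern never matches, so the call returns None, and `bool(None)` is False.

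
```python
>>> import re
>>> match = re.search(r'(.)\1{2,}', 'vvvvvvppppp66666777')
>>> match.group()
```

After group 1 captures some text, `\1` only succeeds where that same text appears again.
`search` walks the string left to right and returns the first match it finds.
The match spans [0:6] → 'vvvvvv'.
Captured: group 1 = 'v'.

'vvvvvv'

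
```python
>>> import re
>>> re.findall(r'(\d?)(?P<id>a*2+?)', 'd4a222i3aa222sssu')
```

[('4', 'a2'), ('2', '2'), ('3', 'aa2'), ('2', '2')]

A `+?`/`*?`/`{m,n}?` starts at its minimum and grows only as far as needed for what follows to match.
2 groups means each result is a tuple of 2 captured strings — 4 here.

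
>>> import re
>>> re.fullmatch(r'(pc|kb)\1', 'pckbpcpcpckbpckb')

None

The backreference `\1` re-matches whatever the first group consumed, character for character.
`re.fullmatch` is like wrapping the pattern in `^…$` (in single-line mode).
Here there's no way to consume every character, so the call returns None.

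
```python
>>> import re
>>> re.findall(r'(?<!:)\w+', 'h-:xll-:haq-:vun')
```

The negative lookaround is zero-width — it rules out positions where the adjacent text would match, without consuming anything.
Walking the string: at [0:1] → 'h'; at [4:6] → 'll'; at [9:11] → 'aq'; at [14:16] → 'un'.
No capturing groups, so `findall` returns the 4 full match strings.

['h', 'll', 'aq', 'un']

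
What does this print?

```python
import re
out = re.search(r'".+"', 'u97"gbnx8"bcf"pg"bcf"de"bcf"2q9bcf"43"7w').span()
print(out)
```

(3, 38)

`re.search` tries every starting position until one works.
The match spans [3:38] → '"gbnx8"bcf"pg"bcf"de"bcf"2q9bcf"43"'.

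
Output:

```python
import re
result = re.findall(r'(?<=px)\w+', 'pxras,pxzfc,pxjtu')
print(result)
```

Lookahead/lookbehind check context without consuming it, so the matched span excludes the asserted characters.
Scanning left to right: at [2:5] → 'ras'; at [8:11] → 'zfc'; at [14:17] → 'jtu'.
`findall` yields the raw match text (3 of them) because the pattern has no groups.

['ras', 'zfc', 'jtu']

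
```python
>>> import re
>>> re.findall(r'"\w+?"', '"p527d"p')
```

Matches: at [0:7] → '"p527d"'.
`findall` yields the raw match text (1 of them) because the pattern has no groups.

['"p527d"']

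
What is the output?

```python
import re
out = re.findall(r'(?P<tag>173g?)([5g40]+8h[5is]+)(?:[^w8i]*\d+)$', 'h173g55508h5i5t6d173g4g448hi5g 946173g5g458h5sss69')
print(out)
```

[('173g', '5g458h5sss')]

The pattern matches the literal '173', then optionally a literal 'g' (captured as 'tag'); then one or more of one of [5g40], then the literal '8h', then one or more of one of [5is] (captured); then zero or more of any character except [w8i], then one or more of a digit (non-capturing group); then anchored at the end.
Matches: at [34:50] match '173g5g458h5sss69', groups = ('173g', '5g458h5sss').
Multiple groups make `findall` return tuples — one 2-tuple for the one match.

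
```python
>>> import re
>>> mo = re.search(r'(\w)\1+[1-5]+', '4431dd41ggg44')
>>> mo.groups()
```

('4',)

The match spans [0:4] → '4431'.
Captured: group 1 = '4'.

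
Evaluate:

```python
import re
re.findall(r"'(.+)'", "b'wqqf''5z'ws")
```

["wqqf''5z"]

Because there's exactly one group, `findall` drops the full match and keeps group 1 from the one hit.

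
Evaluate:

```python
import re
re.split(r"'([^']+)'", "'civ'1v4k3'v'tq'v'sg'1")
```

['', 'civ', '1v4k3', 'v', 'tq', 'v', "sg'1"]

Matches to split on: at [0:5] → "'civ'"; at [10:13] → "'v'"; at [15:18] → "'v'".
Because the pattern has a capturing group, `split` also inserts each captured text between the pieces.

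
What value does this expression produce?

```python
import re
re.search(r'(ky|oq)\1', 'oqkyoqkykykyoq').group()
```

'kyky'

`\1` has to match the exact text group 1 already captured.
`search` walks the string left to right and returns the first match it finds.
The match spans [6:10] → 'kyky'.
Captured: group 1 = 'ky'.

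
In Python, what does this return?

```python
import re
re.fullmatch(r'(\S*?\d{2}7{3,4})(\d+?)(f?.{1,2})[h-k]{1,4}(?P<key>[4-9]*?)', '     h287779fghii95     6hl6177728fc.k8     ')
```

None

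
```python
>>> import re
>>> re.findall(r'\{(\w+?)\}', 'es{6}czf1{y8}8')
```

`findall` collects group 1 from each match (2 total).

['6', 'y8']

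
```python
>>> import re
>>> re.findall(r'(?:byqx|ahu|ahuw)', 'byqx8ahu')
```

['byqx', 'ahu']

Matches: at [0:4] → 'byqx'; at [5:8] → 'ahu'.
`findall` yields the raw match text (2 of them) because the pattern has no groups.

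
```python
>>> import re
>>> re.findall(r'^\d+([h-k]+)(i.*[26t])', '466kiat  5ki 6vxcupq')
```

[('k', 'iat  5ki 6')]

The pattern matches anchored at the start of the string; then one or more of a digit; then one or more of a character in [h-k] (captured); then a literal 'i', then zero or more of any character, then one of [26t] (captured).
Scanning left to right: at [0:14] match '466kiat  5ki 6', groups = ('k', 'iat  5ki 6').
`findall` packs the 2 group values into a tuple for every match.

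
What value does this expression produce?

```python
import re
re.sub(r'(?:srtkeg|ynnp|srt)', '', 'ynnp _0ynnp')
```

`sub` substitutes '' at each match site.

' _0'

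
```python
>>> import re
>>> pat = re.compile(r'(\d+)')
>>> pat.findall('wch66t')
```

['66']

This matches one or more of a digit (captured).
Walking the string: at [3:5] match '66', group 1 = '66'.
`findall` collects group 1 from the one match (1 total).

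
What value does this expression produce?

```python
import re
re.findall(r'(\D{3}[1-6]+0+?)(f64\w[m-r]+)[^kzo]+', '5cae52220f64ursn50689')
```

[('cae52220', 'f64ur')]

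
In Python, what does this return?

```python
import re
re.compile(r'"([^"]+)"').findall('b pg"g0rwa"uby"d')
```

With a single group, `findall` returns only what that group captured — 1 item.

['g0rwa']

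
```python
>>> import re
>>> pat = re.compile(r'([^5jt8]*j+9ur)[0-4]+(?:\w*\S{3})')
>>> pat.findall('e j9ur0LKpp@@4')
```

['e j9ur']

This matches zero or more of any character except [5jt8], then one or more of a literal 'j', then the literal '9ur' (captured); then one or more of a character in [0-4]; then zero or more of a word character, then exactly 3 of a non-whitespace character (non-capturing group).
One capturing group, so `findall` returns just the captured substring from the one match — 1 in all.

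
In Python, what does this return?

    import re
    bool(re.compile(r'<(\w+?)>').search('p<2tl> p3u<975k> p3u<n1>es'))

`search` walks the string left to right and returns the first match it finds.
The match spans [1:6] → '<2tl>'.
Captured: group 1 = '2tl'.

True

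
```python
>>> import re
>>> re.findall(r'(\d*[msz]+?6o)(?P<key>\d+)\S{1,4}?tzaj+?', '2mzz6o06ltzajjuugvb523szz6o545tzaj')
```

With 2 capturing groups, `findall` returns a 2-tuple per match.

[('2mzz6o', '06'), ('523szz6o', '54')]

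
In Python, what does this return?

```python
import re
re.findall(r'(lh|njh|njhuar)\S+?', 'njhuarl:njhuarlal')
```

['njh', 'njh']

The regex engine tests alternatives in the order written; an earlier branch that matches wins even if a later one would match more.
Matches: at [0:4] match 'njhu', group 1 = 'njh'; at [8:12] match 'njhu', group 1 = 'njh'.
`findall` collects group 1 from each match (2 total).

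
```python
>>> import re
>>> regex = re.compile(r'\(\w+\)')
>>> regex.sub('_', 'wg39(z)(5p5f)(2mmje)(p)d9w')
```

'wg39____d9w'

`sub` substitutes '_' at each match site.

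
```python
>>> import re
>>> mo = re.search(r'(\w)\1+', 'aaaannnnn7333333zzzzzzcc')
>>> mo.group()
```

'aaaa'

A backreference is literal: `\1` must see the identical characters the first group matched.
Unlike `match`, `search` isn't anchored — it looks for the pattern anywhere in the string.
The match spans [0:4] → 'aaaa'.
Captured: group 1 = 'a'.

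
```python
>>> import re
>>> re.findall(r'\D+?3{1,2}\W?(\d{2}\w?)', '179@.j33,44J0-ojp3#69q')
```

Pattern: one or more of a non-digit (lazy); then 1 to 2 of the literal '3', then optionally a non-word character; then exactly 2 of a digit, then optionally a word character (captured).
Matches: at [3:12] match '@.j33,44J', group 1 = '44J'; at [13:22] match '-ojp3#69q', group 1 = '69q'.
With a single group, `findall` returns only what that group captured — 2 items.

['44J', '69q']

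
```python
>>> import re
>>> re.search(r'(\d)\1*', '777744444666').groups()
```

('7',)

The backreference `\1` re-matches whatever the first group consumed, character for character.
Unlike `match`, `search` isn't anchored — it looks for the pattern anywhere in the string.
The match spans [0:4] → '7777'.
Captured: group 1 = '7'.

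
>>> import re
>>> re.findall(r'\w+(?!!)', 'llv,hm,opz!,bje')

The negative lookaround is zero-width — it rules out positions where the adjacent text would match, without consuming anything.
Matches: at [0:3] → 'llv'; at [4:6] → 'hm'; at [7:9] → 'op'; at [12:15] → 'bje'.
No capturing groups, so `findall` returns the 4 full match strings.

['llv', 'hm', 'op', 'bje']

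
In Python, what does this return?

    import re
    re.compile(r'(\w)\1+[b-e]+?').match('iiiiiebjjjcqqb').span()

(0, 6)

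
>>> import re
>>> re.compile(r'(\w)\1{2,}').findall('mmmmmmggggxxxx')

['m', 'g', 'x']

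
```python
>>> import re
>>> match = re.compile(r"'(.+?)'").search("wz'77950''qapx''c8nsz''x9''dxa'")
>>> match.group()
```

"'77950'"

Unlike `match`, `search` isn't anchored — it looks for the pattern anywhere in the string.
The match spans [2:9] → "'77950'".
Captured: group 1 = '77950'.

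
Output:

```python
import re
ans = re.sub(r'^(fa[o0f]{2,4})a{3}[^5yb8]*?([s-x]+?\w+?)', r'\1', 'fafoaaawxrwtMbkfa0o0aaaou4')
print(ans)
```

Pattern: anchored at the start of the string; then the literal 'fa', then 2 to 4 of one of [o0f] (captured); then exactly 3 of the literal 'a', then zero or more of any character except [5yb8] (lazy); then one or more of a character in [s-x] (lazy), then one or more of a word character (lazy) (captured).
Because the quantifier is non-greedy, it stops expanding at the earliest point where the rest of the pattern can succeed.
Matches: at [0:9] → 'fafoaaawx'.
Each match is replaced using the text its own group 1 captured.

faforwtMbkfa0o0aaaou4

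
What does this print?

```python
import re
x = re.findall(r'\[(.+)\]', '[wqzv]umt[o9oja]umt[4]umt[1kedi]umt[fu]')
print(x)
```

['wqzv]umt[o9oja]umt[4]umt[1kedi]umt[fu']

One capturing group, so `findall` returns just the captured substring from the one match — 1 in all.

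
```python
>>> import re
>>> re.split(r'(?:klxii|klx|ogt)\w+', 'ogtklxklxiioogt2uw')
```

['', '']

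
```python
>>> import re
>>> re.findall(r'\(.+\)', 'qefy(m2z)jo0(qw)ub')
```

['(m2z)jo0(qw)']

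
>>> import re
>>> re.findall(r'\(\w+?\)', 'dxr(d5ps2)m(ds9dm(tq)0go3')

With no groups in the pattern, `findall` gives back each whole match — 2 here.

['(d5ps2)', '(tq)']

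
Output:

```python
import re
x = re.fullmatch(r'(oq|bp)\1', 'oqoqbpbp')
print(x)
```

For `fullmatch`, every character of the input must be accounted for by the pattern.
Here the pattern can't cover the whole string, so the call returns None.

None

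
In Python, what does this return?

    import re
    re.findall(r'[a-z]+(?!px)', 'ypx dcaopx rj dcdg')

The negative lookahead/lookbehind blocks any match where the forbidden context is present.
Scanning left to right: at [0:3] → 'ypx'; at [4:10] → 'dcaopx'; at [11:13] → 'rj'; at [14:18] → 'dcdg'.
No capturing groups, so `findall` returns the 4 full match strings.

['ypx', 'dcaopx', 'rj', 'dcdg']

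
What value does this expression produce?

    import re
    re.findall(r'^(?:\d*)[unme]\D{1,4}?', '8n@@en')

['8n@']

The pattern matches anchored at the start of the string; then zero or more of a digit (non-capturing group); then one of [unme], then 1 to 4 of a non-digit (lazy).
Because the quantifier is non-greedy, it stops expanding at the earliest point where the rest of the pattern can succeed.
Matches: at [0:3] → '8n@'.
With no groups in the pattern, `findall` gives back each whole match — 1 here.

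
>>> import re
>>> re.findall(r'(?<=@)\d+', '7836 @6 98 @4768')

Lookahead/lookbehind check context without consuming it, so the matched span excludes the asserted characters.
Walking the string: at [6:7] → '6'; at [12:16] → '4768'.
`findall` yields the raw match text (2 of them) because the pattern has no groups.

['6', '4768']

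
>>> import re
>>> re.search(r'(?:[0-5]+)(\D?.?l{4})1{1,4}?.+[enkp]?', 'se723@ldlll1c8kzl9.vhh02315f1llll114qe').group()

The match spans [22:38] → '02315f1llll114qe'.

'02315f1llll114qe'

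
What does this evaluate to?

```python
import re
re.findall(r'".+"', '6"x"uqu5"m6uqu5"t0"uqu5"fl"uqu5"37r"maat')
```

`findall` yields the raw match text (1 of them) because the pattern has no groups.

['"x"uqu5"m6uqu5"t0"uqu5"fl"uqu5"37r"']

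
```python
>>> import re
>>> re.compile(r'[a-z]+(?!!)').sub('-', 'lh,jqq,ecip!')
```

'-,-,-p!'

`(?!…)`/`(?<!…)` only lets a position through if the neighbouring text does NOT match; no characters are consumed.
Matches: at [0:2] → 'lh'; at [3:6] → 'jqq'; at [7:10] → 'eci'.
`sub` substitutes '-' at each match site.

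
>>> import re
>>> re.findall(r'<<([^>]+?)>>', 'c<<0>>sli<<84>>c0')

`findall` collects group 1 from each match (2 total).

['0', '84']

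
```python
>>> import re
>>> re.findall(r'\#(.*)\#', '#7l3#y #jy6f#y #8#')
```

['7l3#y #jy6f#y #8']

Walking the string: at [0:18] match '#7l3#y #jy6f#y #8#', group 1 = '7l3#y #jy6f#y #8'.
With a single group, `findall` returns only what that group captured — 1 item.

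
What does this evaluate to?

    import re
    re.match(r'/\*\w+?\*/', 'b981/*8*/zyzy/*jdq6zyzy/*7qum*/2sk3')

`re.match` only tries the pattern at the start of the string.
Here the pattern fails at index 0, so the call returns None.

None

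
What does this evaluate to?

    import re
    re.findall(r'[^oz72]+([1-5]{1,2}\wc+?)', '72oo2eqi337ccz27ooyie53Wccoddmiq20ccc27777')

['37c', '3Wc', '20c']

Pattern: one or more of any character except [oz72]; then 1 to 2 of a character in [1-5], then a word character, then one or more of the literal 'c' (lazy) (captured).
A `+?`/`*?`/`{m,n}?` starts at its minimum and grows only as far as needed for what follows to match.
Walking the string: at [5:12] match 'eqi337c', group 1 = '37c'; at [18:25] match 'yie53Wc', group 1 = '3Wc'; at [27:35] match 'ddmiq20c', group 1 = '20c'.
One capturing group, so `findall` returns just the captured substring from each match — 3 in all.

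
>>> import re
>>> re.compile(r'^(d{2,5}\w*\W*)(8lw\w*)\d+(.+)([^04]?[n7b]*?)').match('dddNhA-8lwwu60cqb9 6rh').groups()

('dddNhA-', '8lwwu60cqb', ' 6rh', '')

This matches anchored at the start of the string; then 2 to 5 of a literal 'd', then zero or more of a word character, then zero or more of a non-word character (captured); then the literal '8lw', then zero or more of a word character (captured); then one or more of a digit; then one or more of any character (captured); then optionally any character except [04], then zero or more of one of [n7b] (lazy) (captured).
`re.match` won't scan ahead — the pattern has to work from the very first character.
The match spans [0:22] → 'dddNhA-8lwwu60cqb9 6rh'.
Captured: group 1 = 'dddNhA-', group 2 = '8lwwu60cqb', group 3 = ' 6rh', group 4 = ''.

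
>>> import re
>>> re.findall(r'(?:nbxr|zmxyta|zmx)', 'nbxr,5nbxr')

['nbxr', 'nbxr']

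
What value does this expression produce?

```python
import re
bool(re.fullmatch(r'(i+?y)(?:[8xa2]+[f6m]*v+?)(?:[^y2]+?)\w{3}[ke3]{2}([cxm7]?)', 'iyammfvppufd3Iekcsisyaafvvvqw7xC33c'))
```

False

Pattern: one or more of the literal 'i' (lazy), then the literal 'y' (captured); then one or more of one of [8xa2], then zero or more of one of [f6m], then one or more of the literal 'v' (lazy) (non-capturing group); then one or more of any character except [y2] (lazy) (non-capturing group); then exactly 3 of a word character, then exactly 2 of one of [ke3]; then optionally one of [cxm7] (captured).
`re.fullmatch` is like wrapping the pattern in `^…$` (in single-line mode).
Here the string isn't matched end-to-end, so the call returns None, and `bool(None)` is False.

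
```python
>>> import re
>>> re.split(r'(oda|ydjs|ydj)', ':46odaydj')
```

[':46', 'oda', '', 'ydj', '']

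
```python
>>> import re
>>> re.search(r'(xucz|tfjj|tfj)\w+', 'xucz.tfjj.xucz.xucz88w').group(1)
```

`re.search` tries every starting position until one works.
The match spans [5:9] → 'tfjj'.
Captured: group 1 = 'tfj'.

'tfj'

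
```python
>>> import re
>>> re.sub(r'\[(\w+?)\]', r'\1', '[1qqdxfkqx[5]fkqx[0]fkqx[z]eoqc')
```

'[1qqdxfkqx5fkqx0fkqxzeoqc'

Matches: at [10:13] → '[5]'; at [17:20] → '[0]'; at [24:27] → '[z]'.
Each match is replaced using the text its own group 1 captured.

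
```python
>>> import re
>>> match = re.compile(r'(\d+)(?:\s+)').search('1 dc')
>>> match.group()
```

'1 '

This matches one or more of a digit (captured); then one or more of whitespace (non-capturing group).
Unlike `match`, `search` isn't anchored — it looks for the pattern anywhere in the string.
The match spans [0:2] → '1 '.
Captured: group 1 = '1'.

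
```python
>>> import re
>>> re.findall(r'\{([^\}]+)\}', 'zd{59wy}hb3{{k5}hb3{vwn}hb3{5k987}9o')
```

`findall` collects group 1 from each match (4 total).

['59wy', '{k5', 'vwn', '5k987']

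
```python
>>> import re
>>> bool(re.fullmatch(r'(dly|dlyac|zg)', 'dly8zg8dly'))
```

False

`re.fullmatch` is like wrapping the pattern in `^…$` (in single-line mode).
Here the string isn't matched end-to-end, so the call returns None, and `bool(None)` is False.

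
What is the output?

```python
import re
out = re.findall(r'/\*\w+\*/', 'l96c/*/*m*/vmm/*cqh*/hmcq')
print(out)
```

['/*m*/', '/*cqh*/']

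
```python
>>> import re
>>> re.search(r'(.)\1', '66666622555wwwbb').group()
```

'66'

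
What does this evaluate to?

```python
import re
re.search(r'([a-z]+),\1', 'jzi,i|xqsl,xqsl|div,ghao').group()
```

`\1` is not a pattern — it's the concrete string captured by group 1, re-applied verbatim.
The match spans [2:5] → 'i,i'.

'i,i'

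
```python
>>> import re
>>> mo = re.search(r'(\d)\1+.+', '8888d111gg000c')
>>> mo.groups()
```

`\1` has to match the exact text group 1 already captured.
`re.search` tries every starting position until one works.
The match spans [0:14] → '8888d111gg000c'.
Captured: group 1 = '8'.

('8',)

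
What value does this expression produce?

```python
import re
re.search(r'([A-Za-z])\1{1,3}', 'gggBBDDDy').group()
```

A backreference is literal: `\1` must see the identical characters the first group matched.
The match spans [0:3] → 'ggg'.

'ggg'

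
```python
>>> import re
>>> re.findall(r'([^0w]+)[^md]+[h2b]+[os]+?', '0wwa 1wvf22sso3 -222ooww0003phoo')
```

Because there's exactly one group, `findall` drops the full match and keeps group 1 from the one hit.

['a 1']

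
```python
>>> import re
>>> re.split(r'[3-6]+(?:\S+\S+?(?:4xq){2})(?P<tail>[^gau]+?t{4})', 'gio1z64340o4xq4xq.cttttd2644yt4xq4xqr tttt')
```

This matches one or more of a character in [3-6]; then one or more of a non-whitespace character, then one or more of a non-whitespace character (lazy), then the literal '4xq' repeated 2 times (non-capturing group); then one or more of any character except [gau] (lazy), then exactly 4 of the literal 't' (captured as 'tail').
The group in the pattern means `split` returns the separators' captures alongside the pieces.

['gio1z', 'r tttt', '']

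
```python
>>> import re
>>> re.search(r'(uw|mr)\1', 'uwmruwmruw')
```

None

The backreference `\1` re-matches whatever the first group consumed, character for character.
`re.search` scans for the first position where the pattern succeeds.
Here no position works, so the call returns None.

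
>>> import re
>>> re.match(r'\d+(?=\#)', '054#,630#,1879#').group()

`re.match` won't scan ahead — the pattern has to work from the very first character.
The match spans [0:3] → '054'.

'054'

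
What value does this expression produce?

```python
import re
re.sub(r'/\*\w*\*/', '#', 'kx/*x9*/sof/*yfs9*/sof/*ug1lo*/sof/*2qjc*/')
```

Matches: at [2:8] → '/*x9*/'; at [11:19] → '/*yfs9*/'; at [22:31] → '/*ug1lo*/'; at [34:42] → '/*2qjc*/'.
Every occurrence is swapped for '#'.

'kx#sof#sof#sof#'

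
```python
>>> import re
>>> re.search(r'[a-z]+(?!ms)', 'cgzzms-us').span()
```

`(?!…)`/`(?<!…)` only lets a position through if the neighbouring text does NOT match; no characters are consumed.
The match spans [0:6] → 'cgzzms'.

(0, 6)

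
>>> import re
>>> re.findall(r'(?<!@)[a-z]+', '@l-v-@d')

Because the assertion is negative and zero-width, positions next to the forbidden text are skipped.
Matches: at [3:4] → 'v'.
No capturing groups, so `findall` returns the 1 full match string.

['v']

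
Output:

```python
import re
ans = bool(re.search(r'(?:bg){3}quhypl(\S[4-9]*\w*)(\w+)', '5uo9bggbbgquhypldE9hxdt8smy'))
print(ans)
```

False

The pattern matches the literal 'bg' repeated 3 times, then the literal 'quh', then the literal 'ypl'; then a non-whitespace character, then zero or more of a character in [4-9], then zero or more of a word character (captured); then one or more of a word character (captured).
`re.search` scans for the first position where the pattern succeeds.
Here no position works, so the call returns None, and `bool(None)` is False.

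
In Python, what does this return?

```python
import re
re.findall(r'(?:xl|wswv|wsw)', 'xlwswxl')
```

Walking the string: at [0:2] → 'xl'; at [2:5] → 'wsw'; at [5:7] → 'xl'.
With no groups in the pattern, `findall` gives back each whole match — 3 here.

['xl', 'wsw', 'xl']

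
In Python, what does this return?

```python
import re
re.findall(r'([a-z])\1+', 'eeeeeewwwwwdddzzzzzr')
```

['e', 'w', 'd', 'z']

`\1` has to match the exact text group 1 already captured.
With a single group, `findall` returns only what that group captured — 4 items.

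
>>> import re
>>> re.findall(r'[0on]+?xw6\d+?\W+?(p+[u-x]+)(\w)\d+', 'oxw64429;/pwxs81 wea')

`findall` packs the 2 group values into a tuple for every match.

[('pwx', 's')]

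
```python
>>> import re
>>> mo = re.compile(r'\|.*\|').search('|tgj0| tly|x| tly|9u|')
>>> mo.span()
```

Unlike `match`, `search` isn't anchored — it looks for the pattern anywhere in the string.
The match spans [0:21] → '|tgj0| tly|x| tly|9u|'.

(0, 21)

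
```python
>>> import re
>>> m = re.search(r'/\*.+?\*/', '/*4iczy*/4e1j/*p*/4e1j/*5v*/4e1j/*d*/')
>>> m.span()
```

(0, 9)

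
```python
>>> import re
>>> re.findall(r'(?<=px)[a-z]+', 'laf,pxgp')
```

Because the assertion is zero-width, the text it checks is not consumed and won't appear in the result.
Since nothing is captured, `findall` lists the 1 matched substring directly.

['gp']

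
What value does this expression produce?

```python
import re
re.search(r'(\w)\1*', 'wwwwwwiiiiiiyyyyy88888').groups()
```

`\1` is not a pattern — it's the concrete string captured by group 1, re-applied verbatim.
Unlike `match`, `search` isn't anchored — it looks for the pattern anywhere in the string.
The match spans [0:6] → 'wwwwww'.
Captured: group 1 = 'w'.

('w',)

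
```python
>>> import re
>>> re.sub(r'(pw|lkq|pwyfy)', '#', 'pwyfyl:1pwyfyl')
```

'#yfyl:1#yfyl'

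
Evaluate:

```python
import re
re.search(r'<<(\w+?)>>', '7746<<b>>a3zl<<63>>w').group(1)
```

'b'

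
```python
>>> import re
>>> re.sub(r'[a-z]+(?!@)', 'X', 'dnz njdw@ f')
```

'X Xw@ X'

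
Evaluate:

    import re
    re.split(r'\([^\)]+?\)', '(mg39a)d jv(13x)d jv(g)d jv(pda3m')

['', 'd jv', 'd jv', 'd jv(pda3m']

Splitting on the pattern gives 4 pieces.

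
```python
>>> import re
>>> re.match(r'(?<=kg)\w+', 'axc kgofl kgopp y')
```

None

`re.match` only tries the pattern at the start of the string.
Here the string doesn't start with a match, so the call returns None.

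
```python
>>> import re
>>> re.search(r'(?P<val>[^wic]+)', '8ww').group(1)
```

'8'

The match spans [0:1] → '8'.
Captured: group 1 = '8'.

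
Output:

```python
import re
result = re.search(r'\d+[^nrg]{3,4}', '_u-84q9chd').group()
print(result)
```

84q9ch

The match spans [3:9] → '84q9ch'.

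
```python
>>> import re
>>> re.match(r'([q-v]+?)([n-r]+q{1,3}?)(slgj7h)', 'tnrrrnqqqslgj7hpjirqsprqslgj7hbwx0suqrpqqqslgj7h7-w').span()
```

(0, 15)

`re.match` only tries the pattern at the start of the string.
The match spans [0:15] → 'tnrrrnqqqslgj7h'.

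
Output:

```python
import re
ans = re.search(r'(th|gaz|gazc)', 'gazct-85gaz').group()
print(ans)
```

gaz

The regex engine tests alternatives in the order written; an earlier branch that matches wins even if a later one would match more.
The match spans [0:3] → 'gaz'.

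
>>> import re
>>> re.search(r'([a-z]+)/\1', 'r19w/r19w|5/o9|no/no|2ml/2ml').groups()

`\1` is not a pattern — it's the concrete string captured by group 1, re-applied verbatim.
`search` walks the string left to right and returns the first match it finds.
The match spans [15:20] → 'no/no'.
Captured: group 1 = 'no'.

('no',)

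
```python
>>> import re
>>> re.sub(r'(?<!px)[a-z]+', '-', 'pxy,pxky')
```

'-,-'

Because the assertion is negative and zero-width, positions next to the forbidden text are skipped.
Every occurrence is swapped for '-'.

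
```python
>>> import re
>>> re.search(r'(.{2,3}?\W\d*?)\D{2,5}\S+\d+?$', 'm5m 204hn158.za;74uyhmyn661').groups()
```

('m5m 204',)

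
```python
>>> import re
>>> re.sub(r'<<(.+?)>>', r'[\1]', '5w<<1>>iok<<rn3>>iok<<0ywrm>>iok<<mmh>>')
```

With the lazy modifier that quantifier settles for the fewest repetitions that let the rest of the pattern succeed (the atoms after it are unaffected and can still be greedy).
Matches: at [2:7] → '<<1>>'; at [10:17] → '<<rn3>>'; at [20:29] → '<<0ywrm>>'; at [32:39] → '<<mmh>>'.
`\1` in the replacement pulls in group 1's text for each match.

'5w[1]iok[rn3]iok[0ywrm]iok[mmh]'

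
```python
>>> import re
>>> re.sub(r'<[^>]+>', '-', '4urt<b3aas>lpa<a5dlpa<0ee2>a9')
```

'4urt-lpa-a9'

Matches: at [4:11] → '<b3aas>'; at [14:27] → '<a5dlpa<0ee2>'.
Each match is replaced by '-'.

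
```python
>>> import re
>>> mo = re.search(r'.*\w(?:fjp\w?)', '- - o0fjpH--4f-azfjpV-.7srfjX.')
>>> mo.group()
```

'- - o0fjpH--4f-azfjpV'

The match spans [0:21] → '- - o0fjpH--4f-azfjpV'.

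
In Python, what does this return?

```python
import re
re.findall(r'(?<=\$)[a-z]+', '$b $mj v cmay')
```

The lookaround is zero-width — it requires the adjacent text to match without consuming it, so the asserted text isn't part of the match.
Since nothing is captured, `findall` lists the 2 matched substrings directly.

['b', 'mj']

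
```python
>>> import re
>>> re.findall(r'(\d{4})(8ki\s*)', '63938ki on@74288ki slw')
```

[('6393', '8ki '), ('7428', '8ki ')]

With 2 capturing groups, `findall` returns a 2-tuple per match.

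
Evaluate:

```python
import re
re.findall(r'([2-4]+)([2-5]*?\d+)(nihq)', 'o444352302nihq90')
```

[('4443', '52302', 'nihq')]

Pattern: one or more of a character in [2-4] (captured); then zero or more of a character in [2-5] (lazy), then one or more of a digit (captured); then a literal 'n', then the literal 'ihq' (captured).
Walking the string: at [1:14] match '444352302nihq', groups = ('4443', '52302', 'nihq').
With 3 capturing groups, `findall` returns a 3-tuple per match.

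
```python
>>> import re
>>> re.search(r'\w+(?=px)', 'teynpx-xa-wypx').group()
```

'teyn'

The `(?=…)`/`(?<=…)` assertion just peeks at neighbouring text; it doesn't advance the match position.
The match spans [0:4] → 'teyn'.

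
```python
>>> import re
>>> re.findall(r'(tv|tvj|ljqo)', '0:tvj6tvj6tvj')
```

['tv', 'tv', 'tv']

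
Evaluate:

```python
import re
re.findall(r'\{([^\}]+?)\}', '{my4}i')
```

['my4']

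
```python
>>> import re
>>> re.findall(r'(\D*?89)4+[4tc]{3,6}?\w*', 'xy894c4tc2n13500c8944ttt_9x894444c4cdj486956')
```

['xy89']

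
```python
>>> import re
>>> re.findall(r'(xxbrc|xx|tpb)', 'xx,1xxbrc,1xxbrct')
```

['xx', 'xxbrc', 'xxbrc']

The regex engine tests alternatives in the order written; an earlier branch that matches wins even if a later one would match more.
Because there's exactly one group, `findall` drops the full match and keeps group 1 from each hit.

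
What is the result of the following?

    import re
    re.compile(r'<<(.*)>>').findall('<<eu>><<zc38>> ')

['eu>><<zc38']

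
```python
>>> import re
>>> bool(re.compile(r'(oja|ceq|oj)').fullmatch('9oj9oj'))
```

`fullmatch` succeeds only if the pattern covers the string from start to end.
Here there's no way to consume every character, so the call returns None, and `bool(None)` is False.

False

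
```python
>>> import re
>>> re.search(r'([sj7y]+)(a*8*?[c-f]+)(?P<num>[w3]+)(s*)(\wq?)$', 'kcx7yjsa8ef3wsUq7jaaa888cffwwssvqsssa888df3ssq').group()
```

'sssa888df3ssq'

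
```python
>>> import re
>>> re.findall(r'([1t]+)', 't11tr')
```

This matches one or more of one of [1t] (captured).
Walking the string: at [0:4] match 't11t', group 1 = 't11t'.
Because there's exactly one group, `findall` drops the full match and keeps group 1 from the one hit.

['t11t']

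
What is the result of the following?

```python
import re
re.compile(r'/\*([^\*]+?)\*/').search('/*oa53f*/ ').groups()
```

The match spans [0:9] → '/*oa53f*/'.
Captured: group 1 = 'oa53f'.

('oa53f',)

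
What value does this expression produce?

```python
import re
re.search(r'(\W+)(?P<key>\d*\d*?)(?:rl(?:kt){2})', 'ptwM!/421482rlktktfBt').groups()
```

('!/', '421482')

The pattern matches one or more of a non-word character (captured); then zero or more of a digit, then zero or more of a digit (lazy) (captured as 'key'); then the literal 'rl', then the literal 'kt' repeated 2 times (non-capturing group).
`re.search` scans for the first position where the pattern succeeds.
The match spans [4:18] → '!/421482rlktkt'.
Captured: group 1 = '!/', group 2 = '421482'.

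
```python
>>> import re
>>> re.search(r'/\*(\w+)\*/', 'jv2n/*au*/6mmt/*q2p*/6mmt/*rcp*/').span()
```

(4, 10)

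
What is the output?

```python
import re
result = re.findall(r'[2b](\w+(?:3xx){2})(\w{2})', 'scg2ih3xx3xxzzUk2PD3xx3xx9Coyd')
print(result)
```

[('ih3xx3xxzzUk2PD3xx3xx', '9C')]

The pattern matches one of [2b]; then one or more of a word character, then the literal '3xx' repeated 2 times (captured); then exactly 2 of a word character (captured).
Walking the string: at [3:27] match '2ih3xx3xxzzUk2PD3xx3xx9C', groups = ('ih3xx3xxzzUk2PD3xx3xx', '9C').
Multiple groups make `findall` return tuples — one 2-tuple for the one match.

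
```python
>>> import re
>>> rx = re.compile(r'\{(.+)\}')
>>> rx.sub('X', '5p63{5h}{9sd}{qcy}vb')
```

'5p63Xvb'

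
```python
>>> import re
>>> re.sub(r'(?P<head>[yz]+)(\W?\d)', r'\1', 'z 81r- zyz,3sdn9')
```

'z1r- zyzsdn9'

Pattern: one or more of one of [yz] (captured as 'head'); then optionally a non-word character, then a digit (captured).
Matches: at [0:3] → 'z 8'; at [7:12] → 'zyz,3'.
`\1` in the replacement pulls in group 1's text for each match.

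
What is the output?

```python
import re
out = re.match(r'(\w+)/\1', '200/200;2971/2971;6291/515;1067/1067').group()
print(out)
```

The backreference `\1` re-matches whatever the first group consumed, character for character.
With `match`, the pattern is implicitly anchored at the beginning.
The match spans [0:7] → '200/200'.
Captured: group 1 = '200'.

200/200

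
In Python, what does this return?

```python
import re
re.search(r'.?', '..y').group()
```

'.'

This matches optionally any character.
`search` walks the string left to right and returns the first match it finds.
The match spans [0:1] → '.'.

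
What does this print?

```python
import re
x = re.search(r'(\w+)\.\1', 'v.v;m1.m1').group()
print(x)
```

v.v

After group 1 captures some text, `\1` only succeeds where that same text appears again.
The match spans [0:3] → 'v.v'.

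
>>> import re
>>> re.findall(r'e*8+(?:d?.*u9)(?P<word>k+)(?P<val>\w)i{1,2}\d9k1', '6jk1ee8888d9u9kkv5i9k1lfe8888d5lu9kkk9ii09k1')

[('kkk', '9')]

Multiple groups make `findall` return tuples — one 2-tuple for the one match.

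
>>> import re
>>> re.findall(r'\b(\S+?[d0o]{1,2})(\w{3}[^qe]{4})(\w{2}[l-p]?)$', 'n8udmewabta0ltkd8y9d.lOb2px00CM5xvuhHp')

[('n8udmewabta0ltkd8y9d.lOb2px00', 'CM5xvuh', 'Hp')]

The pattern matches a word boundary (`\b`, zero-width); then one or more of a non-whitespace character (lazy), then 1 to 2 of one of [d0o] (captured); then exactly 3 of a word character, then exactly 4 of any character except [qe] (captured); then exactly 2 of a word character, then optionally a character in [l-p] (captured); then anchored at the end.
Matches: at [0:38] match 'n8udmewabta0ltkd8y9d.lOb2px00CM5xvuhHp', groups = ('n8udmewabta0ltkd8y9d.lOb2px00', 'CM5xvuh', 'Hp').
`findall` packs the 3 group values into a tuple for every match.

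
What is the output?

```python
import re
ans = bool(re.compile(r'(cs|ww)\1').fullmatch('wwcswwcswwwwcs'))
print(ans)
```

False

A backreference is literal: `\1` must see the identical characters the first group matched.
`re.fullmatch` is like wrapping the pattern in `^…$` (in single-line mode).
Here the string isn't matched end-to-end, so the call returns None, and `bool(None)` is False.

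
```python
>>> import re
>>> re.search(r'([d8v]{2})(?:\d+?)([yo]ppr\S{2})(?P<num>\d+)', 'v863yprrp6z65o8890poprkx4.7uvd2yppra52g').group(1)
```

'vd'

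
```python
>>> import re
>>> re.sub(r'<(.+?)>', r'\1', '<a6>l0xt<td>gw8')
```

'a6l0xttdgw8'

Each match is replaced using the text its own group 1 captured.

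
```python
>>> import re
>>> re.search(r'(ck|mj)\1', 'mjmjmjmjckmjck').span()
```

A backreference is literal: `\1` must see the identical characters the first group matched.
The match spans [0:4] → 'mjmj'.

(0, 4)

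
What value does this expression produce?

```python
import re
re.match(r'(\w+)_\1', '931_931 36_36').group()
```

'931_931'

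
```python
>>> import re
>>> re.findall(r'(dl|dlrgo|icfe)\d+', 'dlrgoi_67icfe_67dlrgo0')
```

['dlrgo']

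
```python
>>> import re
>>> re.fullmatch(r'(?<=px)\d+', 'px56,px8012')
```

The lookaround is zero-width — it requires the adjacent text to match without consuming it, so the asserted text isn't part of the match.
`re.fullmatch` is like wrapping the pattern in `^…$` (in single-line mode).
Here there's no way to consume every character, so the call returns None.

None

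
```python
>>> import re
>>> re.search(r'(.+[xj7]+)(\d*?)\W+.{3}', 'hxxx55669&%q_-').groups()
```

('hxxx', '55669')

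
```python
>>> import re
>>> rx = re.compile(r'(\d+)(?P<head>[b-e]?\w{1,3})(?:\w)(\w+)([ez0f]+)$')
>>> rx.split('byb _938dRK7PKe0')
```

['byb _', '938', 'dRK7', 'Ke', '0', '']

Pattern: one or more of a digit (captured); then optionally a character in [b-e], then 1 to 3 of a word character (captured as 'head'); then a word character (non-capturing group); then one or more of a word character (captured); then one or more of one of [ez0f] (captured); then anchored at the end.
With a capturing group present, the delimiter's captured portion is kept in the result list.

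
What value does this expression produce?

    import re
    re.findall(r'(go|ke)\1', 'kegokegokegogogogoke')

['go', 'go']

`\1` has to match the exact text group 1 already captured.
Because there's exactly one group, `findall` drops the full match and keeps group 1 from each hit.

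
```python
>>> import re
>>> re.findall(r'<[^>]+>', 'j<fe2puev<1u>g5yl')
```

With no groups in the pattern, `findall` gives back each whole match — 1 here.

['<fe2puev<1u>']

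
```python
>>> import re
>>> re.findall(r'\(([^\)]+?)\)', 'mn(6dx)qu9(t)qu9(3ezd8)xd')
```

`findall` collects group 1 from each match (3 total).

['6dx', 't', '3ezd8']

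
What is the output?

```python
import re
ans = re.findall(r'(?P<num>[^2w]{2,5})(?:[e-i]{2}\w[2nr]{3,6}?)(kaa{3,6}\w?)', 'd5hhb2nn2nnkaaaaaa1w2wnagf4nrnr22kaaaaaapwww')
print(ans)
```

[('d5', 'kaaaaaa1'), ('na', 'kaaaaaap')]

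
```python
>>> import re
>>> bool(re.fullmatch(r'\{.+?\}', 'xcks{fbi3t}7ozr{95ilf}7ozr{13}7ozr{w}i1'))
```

False

`re.fullmatch` is like wrapping the pattern in `^…$` (in single-line mode).
Here the pattern can't cover the whole string, so the call returns None, and `bool(None)` is False.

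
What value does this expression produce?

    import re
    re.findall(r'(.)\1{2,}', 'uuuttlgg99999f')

['u', '9']

A backreference is literal: `\1` must see the identical characters the first group matched.
Scanning left to right: at [0:3] match 'uuu', group 1 = 'u'; at [8:13] match '99999', group 1 = '9'.
`findall` collects group 1 from each match (2 total).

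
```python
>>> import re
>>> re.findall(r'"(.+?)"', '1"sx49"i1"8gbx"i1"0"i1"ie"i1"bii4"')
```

['sx49', '8gbx', '0', 'ie', 'bii4']

The `?` after the quantifier makes it lazy — it takes as little as possible before letting the rest of the pattern try.
With a single group, `findall` returns only what that group captured — 5 items.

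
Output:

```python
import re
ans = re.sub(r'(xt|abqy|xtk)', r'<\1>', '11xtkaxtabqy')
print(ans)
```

11<xt>ka<xt><abqy>

Branches in `(...|...)` are attempted left-to-right; the first branch that allows the whole pattern to succeed is taken.
Matches: at [2:4] → 'xt'; at [6:8] → 'xt'; at [8:12] → 'abqy'.
Each match is replaced using the text its own group 1 captured.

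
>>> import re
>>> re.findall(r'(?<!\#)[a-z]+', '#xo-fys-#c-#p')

`(?!…)`/`(?<!…)` only lets a position through if the neighbouring text does NOT match; no characters are consumed.
`findall` yields the raw match text (2 of them) because the pattern has no groups.

['o', 'fys']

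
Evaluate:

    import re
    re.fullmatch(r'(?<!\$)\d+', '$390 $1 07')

`fullmatch` succeeds only if the pattern covers the string from start to end.
Here the string isn't matched end-to-end, so the call returns None.

None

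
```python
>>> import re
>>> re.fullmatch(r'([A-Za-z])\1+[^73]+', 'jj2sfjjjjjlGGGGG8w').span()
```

A backreference is literal: `\1` must see the identical characters the first group matched.
`re.fullmatch` requires the pattern to consume the entire string.
The match spans [0:18] → 'jj2sfjjjjjlGGGGG8w'.
Captured: group 1 = 'j'.

(0, 18)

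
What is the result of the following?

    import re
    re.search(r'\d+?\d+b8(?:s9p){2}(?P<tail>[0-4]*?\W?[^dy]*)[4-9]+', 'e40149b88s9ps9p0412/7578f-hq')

The pattern matches one or more of a digit (lazy); then one or more of a digit, then the literal 'b8', then the literal 's9p' repeated 2 times; then zero or more of a character in [0-4] (lazy), then optionally a non-word character, then zero or more of any character except [dy] (captured as 'tail'); then one or more of a character in [4-9].
`search` walks the string left to right and returns the first match it finds.
Here no position works, so the call returns None.

None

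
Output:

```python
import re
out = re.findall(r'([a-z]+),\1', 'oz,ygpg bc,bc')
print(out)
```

`\1` has to match the exact text group 1 already captured.
Matches: at [8:13] match 'bc,bc', group 1 = 'bc'.
Because there's exactly one group, `findall` drops the full match and keeps group 1 from the one hit.

['bc']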